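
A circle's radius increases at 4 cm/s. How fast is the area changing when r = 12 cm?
96π cm²/s

A = πr²
dA/dt = 2πr · dr/dt = 2π(12)(4) = 96π cm²/s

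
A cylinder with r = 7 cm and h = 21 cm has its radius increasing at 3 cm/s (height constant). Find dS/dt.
210π cm²/s

S = 2πrh + 2πr² (lateral + bases)
dS/dt = (2πh + 4πr)·dr/dt = (2π·21 + 4π·7)·3
= 210π cm²/s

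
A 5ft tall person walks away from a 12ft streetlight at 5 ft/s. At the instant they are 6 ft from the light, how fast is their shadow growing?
25/7 ft/s

By similar triangles: 12/(x+s) = 5/s
Solving: s = 5x/7
ds/dt = 5/7 · dx/dt = 5/7 · 5 = 25/7 ft/s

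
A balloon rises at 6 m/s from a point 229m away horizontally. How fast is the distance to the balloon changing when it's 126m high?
756√68317/68317 ≈ 2.892 m/s

z² = 229² + y²
z = √(229² + 126²) = √68317
dz/dt = y/z · dy/dt = 126/√68317 · 6 = 756√68317/68317 ≈ 2.892 m/s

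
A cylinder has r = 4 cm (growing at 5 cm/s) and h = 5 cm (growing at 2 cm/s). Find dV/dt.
232π cm³/s

V = πr²h
dV/dt = 2πrh·dr/dt + πr²·dh/dt
= 2π(4)(5)(5) + π(4)²(2)
= 232π cm³/s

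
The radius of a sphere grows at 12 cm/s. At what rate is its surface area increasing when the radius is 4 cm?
384π cm²/s

S = 4πr²
dS/dt = dS/dr · dr/dt = 8πr · 12
At r = 4: dS/dt = 384π cm²/s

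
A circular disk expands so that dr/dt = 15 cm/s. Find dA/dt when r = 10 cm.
300π cm²/s

A = πr²
dA/dt = 2πr · dr/dt = 2π(10)(15) = 300π cm²/s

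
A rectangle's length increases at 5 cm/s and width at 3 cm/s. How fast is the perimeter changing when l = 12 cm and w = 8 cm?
16 cm/s

P = 2(l + w)
dP/dt = 2(dl/dt + dw/dt) = 2(5 + 3) = 16 cm/s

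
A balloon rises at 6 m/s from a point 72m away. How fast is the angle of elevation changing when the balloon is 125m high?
0.02076 rad/s

tan(θ) = y/72
sec²(θ) · dθ/dt = (1/72) · dy/dt
dθ/dt = cos²(θ)/72 · 6 = 72/(72² + 125²) · 6
dθ/dt = 0.02076 rad/s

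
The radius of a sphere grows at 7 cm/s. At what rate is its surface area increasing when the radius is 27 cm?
1512π cm²/s

S = 4πr²
dS/dt = dS/dr · dr/dt = 8πr · 7
At r = 27: dS/dt = 1512π cm²/s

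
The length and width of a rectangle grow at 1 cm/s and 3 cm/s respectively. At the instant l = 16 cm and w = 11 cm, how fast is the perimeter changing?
8 cm/s

P = 2(l + w)
dP/dt = 2(dl/dt + dw/dt) = 2(1 + 3) = 8 cm/s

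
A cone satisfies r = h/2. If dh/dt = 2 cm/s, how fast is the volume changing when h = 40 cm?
800π cm³/s

V = (1/3)π(h/2)²h = πh³/12
dV/dt = πh²/4 · 2
At h = 40: dV/dt = 800π cm³/s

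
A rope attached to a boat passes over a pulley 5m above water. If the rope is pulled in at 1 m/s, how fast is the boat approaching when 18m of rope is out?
18√299/299 ≈ 1.041 m/s

rope² = x² + 5²
x = √(18² - 5²) = √299
dx/dt = (rope/x) · d(rope)/dt = (18/√299) · (-1) = -18√299/299 m/s
The boat approaches at 18√299/299 ≈ 1.041 m/s.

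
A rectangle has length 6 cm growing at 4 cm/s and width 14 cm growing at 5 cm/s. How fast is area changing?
86 cm²/s

A = lw
dA/dt = w·dl/dt + l·dw/dt = 14·4 + 6·5 = 86 cm²/s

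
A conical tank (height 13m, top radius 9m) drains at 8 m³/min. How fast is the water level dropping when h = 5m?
1352/(2025π) ≈ 0.2125 m/min

r/h = 9/13, so r = (9/13)h
V = (1/3)πr²h = (1/3)π((9/13)h)²h = (27/169)πh³
dV/dh = (81/169)πh²
dh/dt = (dV/dt)/(dV/dh) = -8/((81/169)π·5²) = -1352/(2025π) m/min
The level is dropping at 1352/(2025π) ≈ 0.2125 m/min.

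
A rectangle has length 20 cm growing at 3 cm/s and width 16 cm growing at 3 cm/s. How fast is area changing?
108 cm²/s

A = lw
dA/dt = w·dl/dt + l·dw/dt = 16·3 + 20·3 = 108 cm²/s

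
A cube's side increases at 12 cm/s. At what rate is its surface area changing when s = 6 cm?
864 cm²/s

A = 6s²
dA/dt = 12s · ds/dt = 12·6·12 = 864 cm²/s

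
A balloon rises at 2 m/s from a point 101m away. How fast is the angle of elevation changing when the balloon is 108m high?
0.009239 rad/s

tan(θ) = y/101
sec²(θ) · dθ/dt = (1/101) · dy/dt
dθ/dt = cos²(θ)/101 · 2 = 101/(101² + 108²) · 2
dθ/dt = 0.009239 rad/s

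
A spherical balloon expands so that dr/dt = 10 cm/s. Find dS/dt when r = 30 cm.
2400π cm²/s

S = 4πr²
dS/dt = dS/dr · dr/dt = 8πr · 10
At r = 30: dS/dt = 2400π cm²/s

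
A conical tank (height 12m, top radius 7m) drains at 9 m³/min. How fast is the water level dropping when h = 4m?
81/(49π) ≈ 0.5262 m/min

r/h = 7/12, so r = (7/12)h
V = (1/3)πr²h = (1/3)π((7/12)h)²h = (49/432)πh³
dV/dh = (49/144)πh²
dh/dt = (dV/dt)/(dV/dh) = -9/((49/144)π·4²) = -81/(49π) m/min
The level is dropping at 81/(49π) ≈ 0.5262 m/min.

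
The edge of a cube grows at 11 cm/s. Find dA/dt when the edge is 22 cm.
2904 cm²/s

A = 6s²
dA/dt = 12s · ds/dt = 12·22·11 = 2904 cm²/s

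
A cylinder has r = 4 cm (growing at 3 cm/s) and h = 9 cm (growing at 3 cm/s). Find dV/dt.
264π cm³/s

V = πr²h
dV/dt = 2πrh·dr/dt + πr²·dh/dt
= 2π(4)(9)(3) + π(4)²(3)
= 264π cm³/s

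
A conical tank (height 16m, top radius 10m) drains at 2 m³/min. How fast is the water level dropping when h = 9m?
128/(2025π) ≈ 0.02012 m/min

r/h = 10/16, so r = (5/8)h
V = (1/3)πr²h = (1/3)π((5/8)h)²h = (25/192)πh³
dV/dh = (25/64)πh²
dh/dt = (dV/dt)/(dV/dh) = -2/((25/64)π·9²) = -128/(2025π) m/min
The level is dropping at 128/(2025π) ≈ 0.02012 m/min.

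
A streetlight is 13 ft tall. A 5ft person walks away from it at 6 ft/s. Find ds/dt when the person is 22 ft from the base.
15/4 ft/s

By similar triangles: 13/(x+s) = 5/s
Solving: s = 5x/8
ds/dt = 5/8 · dx/dt = 5/8 · 6 = 15/4 ft/s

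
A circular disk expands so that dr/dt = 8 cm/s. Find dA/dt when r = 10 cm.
160π cm²/s

A = πr²
dA/dt = 2πr · dr/dt = 2π(10)(8) = 160π cm²/s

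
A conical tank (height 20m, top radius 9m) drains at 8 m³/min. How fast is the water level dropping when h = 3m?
3200/(729π) ≈ 1.397 m/min

r/h = 9/20, so r = (9/20)h
V = (1/3)πr²h = (1/3)π((9/20)h)²h = (27/400)πh³
dV/dh = (81/400)πh²
dh/dt = (dV/dt)/(dV/dh) = -8/((81/400)π·3²) = -3200/(729π) m/min
The level is dropping at 3200/(729π) ≈ 1.397 m/min.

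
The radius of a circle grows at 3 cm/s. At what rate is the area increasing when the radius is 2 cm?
12π cm²/s

A = πr²
dA/dt = 2πr · dr/dt = 2π(2)(3) = 12π cm²/s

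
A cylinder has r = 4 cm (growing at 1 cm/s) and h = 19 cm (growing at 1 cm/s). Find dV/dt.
168π cm³/s

V = πr²h
dV/dt = 2πrh·dr/dt + πr²·dh/dt
= 2π(4)(19)(1) + π(4)²(1)
= 168π cm³/s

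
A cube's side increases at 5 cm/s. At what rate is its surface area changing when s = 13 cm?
780 cm²/s

A = 6s²
dA/dt = 12s · ds/dt = 12·13·5 = 780 cm²/s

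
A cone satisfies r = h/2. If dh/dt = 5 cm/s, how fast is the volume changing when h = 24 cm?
720π cm³/s

V = (1/3)π(h/2)²h = πh³/12
dV/dt = πh²/4 · 5
At h = 24: dV/dt = 720π cm³/s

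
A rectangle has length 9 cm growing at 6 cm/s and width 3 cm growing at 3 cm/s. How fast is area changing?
45 cm²/s

A = lw
dA/dt = w·dl/dt + l·dw/dt = 3·6 + 9·3 = 45 cm²/s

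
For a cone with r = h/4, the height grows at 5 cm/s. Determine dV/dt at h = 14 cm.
245π/4 cm³/s

V = (1/3)π(h/4)²h = πh³/48
dV/dt = πh²/16 · 5
At h = 14: dV/dt = 245π/4 cm³/s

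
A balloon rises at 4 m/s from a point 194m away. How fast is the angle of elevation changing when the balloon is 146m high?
0.013163 rad/s

tan(θ) = y/194
sec²(θ) · dθ/dt = (1/194) · dy/dt
dθ/dt = cos²(θ)/194 · 4 = 194/(194² + 146²) · 4
dθ/dt = 0.013163 rad/s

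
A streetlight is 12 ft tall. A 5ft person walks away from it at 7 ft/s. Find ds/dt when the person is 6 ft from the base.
5 ft/s

By similar triangles: 12/(x+s) = 5/s
Solving: s = 5x/7
ds/dt = 5/7 · dx/dt = 5/7 · 7 = 5 ft/s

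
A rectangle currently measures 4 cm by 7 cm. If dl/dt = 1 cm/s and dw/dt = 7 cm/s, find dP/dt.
16 cm/s

P = 2(l + w)
dP/dt = 2(dl/dt + dw/dt) = 2(1 + 7) = 16 cm/s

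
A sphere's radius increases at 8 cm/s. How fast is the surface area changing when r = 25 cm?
1600π cm²/s

S = 4πr²
dS/dt = dS/dr · dr/dt = 8πr · 8
At r = 25: dS/dt = 1600π cm²/s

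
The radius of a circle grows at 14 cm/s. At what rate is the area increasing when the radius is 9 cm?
252π cm²/s

A = πr²
dA/dt = 2πr · dr/dt = 2π(9)(14) = 252π cm²/s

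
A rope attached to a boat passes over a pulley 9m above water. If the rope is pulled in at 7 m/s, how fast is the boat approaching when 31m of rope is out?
217√55/220 ≈ 7.315 m/s

rope² = x² + 9²
x = √(31² - 9²) = 4√55
dx/dt = (rope/x) · d(rope)/dt = (31/(4√55)) · (-7) = -217√55/220 m/s
The boat approaches at 217√55/220 ≈ 7.315 m/s.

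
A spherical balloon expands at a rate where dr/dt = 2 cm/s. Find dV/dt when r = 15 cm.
1800π cm³/s

V = (4/3)πr³
dV/dt = dV/dr · dr/dt = 4πr² · 2
At r = 15: dV/dt = 1800π cm³/s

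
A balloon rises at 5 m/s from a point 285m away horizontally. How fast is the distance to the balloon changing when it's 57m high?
5√26/26 ≈ 0.9806 m/s

z² = 285² + y²
z = √(285² + 57²) = 57√26
dz/dt = y/z · dy/dt = 57/(57√26) · 5 = 5√26/26 ≈ 0.9806 m/s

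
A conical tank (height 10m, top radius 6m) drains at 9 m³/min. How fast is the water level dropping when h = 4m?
25/(16π) ≈ 0.4974 m/min

r/h = 6/10, so r = (3/5)h
V = (1/3)πr²h = (1/3)π((3/5)h)²h = (3/25)πh³
dV/dh = (9/25)πh²
dh/dt = (dV/dt)/(dV/dh) = -9/((9/25)π·4²) = -25/(16π) m/min
The level is dropping at 25/(16π) ≈ 0.4974 m/min.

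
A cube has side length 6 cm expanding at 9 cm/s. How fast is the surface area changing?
648 cm²/s

A = 6s²
dA/dt = 12s · ds/dt = 12·6·9 = 648 cm²/s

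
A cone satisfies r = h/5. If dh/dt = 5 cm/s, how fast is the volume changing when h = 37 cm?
1369π/5 cm³/s

V = (1/3)π(h/5)²h = πh³/75
dV/dt = πh²/25 · 5
At h = 37: dV/dt = 1369π/5 cm³/s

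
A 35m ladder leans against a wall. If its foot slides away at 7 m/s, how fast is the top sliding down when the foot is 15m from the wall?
21√10/20 ≈ 3.32 m/s

x² + y² = 35²
2x·dx/dt + 2y·dy/dt = 0
dy/dt = -x/y · dx/dt = -15/(10√10) · 7 = -21√10/20 m/s
The top is descending at 21√10/20 ≈ 3.32 m/s.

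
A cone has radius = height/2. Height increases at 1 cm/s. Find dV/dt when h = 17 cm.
289π/4 cm³/s

V = (1/3)π(h/2)²h = πh³/12
dV/dt = πh²/4 · 1
At h = 17: dV/dt = 289π/4 cm³/s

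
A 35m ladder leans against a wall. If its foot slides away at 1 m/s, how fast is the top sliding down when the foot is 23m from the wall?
23√174/348 ≈ 0.8718 m/s

x² + y² = 35²
2x·dx/dt + 2y·dy/dt = 0
dy/dt = -x/y · dx/dt = -23/(2√174) · 1 = -23√174/348 m/s
The top is descending at 23√174/348 ≈ 0.8718 m/s.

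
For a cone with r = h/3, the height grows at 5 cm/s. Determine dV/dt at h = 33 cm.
605π cm³/s

V = (1/3)π(h/3)²h = πh³/27
dV/dt = πh²/9 · 5
At h = 33: dV/dt = 605π cm³/s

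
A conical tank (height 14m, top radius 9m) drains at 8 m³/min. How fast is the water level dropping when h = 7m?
32/(81π) ≈ 0.1258 m/min

r/h = 9/14, so r = (9/14)h
V = (1/3)πr²h = (1/3)π((9/14)h)²h = (27/196)πh³
dV/dh = (81/196)πh²
dh/dt = (dV/dt)/(dV/dh) = -8/((81/196)π·7²) = -32/(81π) m/min
The level is dropping at 32/(81π) ≈ 0.1258 m/min.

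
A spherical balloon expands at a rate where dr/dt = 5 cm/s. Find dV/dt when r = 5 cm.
500π cm³/s

V = (4/3)πr³
dV/dt = dV/dr · dr/dt = 4πr² · 5
At r = 5: dV/dt = 500π cm³/s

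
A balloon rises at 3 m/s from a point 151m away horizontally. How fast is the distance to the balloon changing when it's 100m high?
300√32801/32801 ≈ 1.656 m/s

z² = 151² + y²
z = √(151² + 100²) = √32801
dz/dt = y/z · dy/dt = 100/√32801 · 3 = 300√32801/32801 ≈ 1.656 m/s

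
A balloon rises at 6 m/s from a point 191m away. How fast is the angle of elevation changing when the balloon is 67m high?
0.027972 rad/s

tan(θ) = y/191
sec²(θ) · dθ/dt = (1/191) · dy/dt
dθ/dt = cos²(θ)/191 · 6 = 191/(191² + 67²) · 6
dθ/dt = 0.027972 rad/s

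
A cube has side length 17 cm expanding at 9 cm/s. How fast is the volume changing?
7803 cm³/s

V = s³
dV/dt = 3s² · ds/dt = 3·17²·9 = 7803 cm³/s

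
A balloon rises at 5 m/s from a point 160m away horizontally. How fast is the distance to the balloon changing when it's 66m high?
165√7489/7489 ≈ 1.907 m/s

z² = 160² + y²
z = √(160² + 66²) = 2√7489
dz/dt = y/z · dy/dt = 66/(2√7489) · 5 = 165√7489/7489 ≈ 1.907 m/s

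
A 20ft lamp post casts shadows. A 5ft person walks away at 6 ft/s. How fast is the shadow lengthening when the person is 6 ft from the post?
2 ft/s

By similar triangles: 20/(x+s) = 5/s
Solving: s = 5x/15
ds/dt = 5/15 · dx/dt = 1/3 · 6 = 2 ft/s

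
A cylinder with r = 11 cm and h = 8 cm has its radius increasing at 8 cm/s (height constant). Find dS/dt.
480π cm²/s

S = 2πrh + 2πr² (lateral + bases)
dS/dt = (2πh + 4πr)·dr/dt = (2π·8 + 4π·11)·8
= 480π cm²/s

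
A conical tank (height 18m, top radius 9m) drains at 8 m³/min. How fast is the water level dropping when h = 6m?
8/(9π) ≈ 0.2829 m/min

r/h = 9/18, so r = (1/2)h
V = (1/3)πr²h = (1/3)π((1/2)h)²h = (1/12)πh³
dV/dh = (1/4)πh²
dh/dt = (dV/dt)/(dV/dh) = -8/((1/4)π·6²) = -8/(9π) m/min
The level is dropping at 8/(9π) ≈ 0.2829 m/min.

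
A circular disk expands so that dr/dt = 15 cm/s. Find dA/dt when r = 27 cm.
810π cm²/s

A = πr²
dA/dt = 2πr · dr/dt = 2π(27)(15) = 810π cm²/s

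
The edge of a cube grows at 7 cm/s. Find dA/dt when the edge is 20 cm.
1680 cm²/s

A = 6s²
dA/dt = 12s · ds/dt = 12·20·7 = 1680 cm²/s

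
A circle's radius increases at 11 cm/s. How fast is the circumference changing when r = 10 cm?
22π cm/s

C = 2πr
dC/dt = 2π · dr/dt = 2π · 11 = 22π cm/s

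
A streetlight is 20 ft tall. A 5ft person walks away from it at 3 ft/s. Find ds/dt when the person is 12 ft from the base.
1 ft/s

By similar triangles: 20/(x+s) = 5/s
Solving: s = 5x/15
ds/dt = 5/15 · dx/dt = 1/3 · 3 = 1 ft/s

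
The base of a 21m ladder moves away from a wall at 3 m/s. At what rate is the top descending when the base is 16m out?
48√185/185 ≈ 3.529 m/s

x² + y² = 21²
2x·dx/dt + 2y·dy/dt = 0
dy/dt = -x/y · dx/dt = -16/√185 · 3 = -48√185/185 m/s
The top is descending at 48√185/185 ≈ 3.529 m/s.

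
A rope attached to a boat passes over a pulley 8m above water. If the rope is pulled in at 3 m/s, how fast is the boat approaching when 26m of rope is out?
13√17/17 ≈ 3.153 m/s

rope² = x² + 8²
x = √(26² - 8²) = 6√17
dx/dt = (rope/x) · d(rope)/dt = (26/(6√17)) · (-3) = -13√17/17 m/s
The boat approaches at 13√17/17 ≈ 3.153 m/s.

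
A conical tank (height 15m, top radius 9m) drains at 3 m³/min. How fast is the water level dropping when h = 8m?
25/(192π) ≈ 0.04145 m/min

r/h = 9/15, so r = (3/5)h
V = (1/3)πr²h = (1/3)π((3/5)h)²h = (3/25)πh³
dV/dh = (9/25)πh²
dh/dt = (dV/dt)/(dV/dh) = -3/((9/25)π·8²) = -25/(192π) m/min
The level is dropping at 25/(192π) ≈ 0.04145 m/min.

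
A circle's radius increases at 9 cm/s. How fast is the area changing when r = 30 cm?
540π cm²/s

A = πr²
dA/dt = 2πr · dr/dt = 2π(30)(9) = 540π cm²/s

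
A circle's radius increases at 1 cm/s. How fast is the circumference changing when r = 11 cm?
2π cm/s

C = 2πr
dC/dt = 2π · dr/dt = 2π · 1 = 2π cm/s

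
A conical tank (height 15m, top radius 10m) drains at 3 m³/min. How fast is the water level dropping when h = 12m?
3/(64π) ≈ 0.01492 m/min

r/h = 10/15, so r = (2/3)h
V = (1/3)πr²h = (1/3)π((2/3)h)²h = (4/27)πh³
dV/dh = (4/9)πh²
dh/dt = (dV/dt)/(dV/dh) = -3/((4/9)π·12²) = -3/(64π) m/min
The level is dropping at 3/(64π) ≈ 0.01492 m/min.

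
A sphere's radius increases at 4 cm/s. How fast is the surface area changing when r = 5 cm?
160π cm²/s

S = 4πr²
dS/dt = dS/dr · dr/dt = 8πr · 4
At r = 5: dS/dt = 160π cm²/s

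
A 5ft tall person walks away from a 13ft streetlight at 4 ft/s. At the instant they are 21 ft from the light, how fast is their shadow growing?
5/2 ft/s

By similar triangles: 13/(x+s) = 5/s
Solving: s = 5x/8
ds/dt = 5/8 · dx/dt = 5/8 · 4 = 5/2 ft/s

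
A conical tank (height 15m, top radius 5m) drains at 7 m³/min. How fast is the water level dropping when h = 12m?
7/(16π) ≈ 0.1393 m/min

r/h = 5/15, so r = (1/3)h
V = (1/3)πr²h = (1/3)π((1/3)h)²h = (1/27)πh³
dV/dh = (1/9)πh²
dh/dt = (dV/dt)/(dV/dh) = -7/((1/9)π·12²) = -7/(16π) m/min
The level is dropping at 7/(16π) ≈ 0.1393 m/min.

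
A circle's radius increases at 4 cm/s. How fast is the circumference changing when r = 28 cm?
8π cm/s

C = 2πr
dC/dt = 2π · dr/dt = 2π · 4 = 8π cm/s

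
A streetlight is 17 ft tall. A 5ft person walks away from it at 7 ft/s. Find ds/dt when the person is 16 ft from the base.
35/12 ft/s

By similar triangles: 17/(x+s) = 5/s
Solving: s = 5x/12
ds/dt = 5/12 · dx/dt = 5/12 · 7 = 35/12 ft/s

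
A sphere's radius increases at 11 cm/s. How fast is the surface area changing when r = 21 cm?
1848π cm²/s

S = 4πr²
dS/dt = dS/dr · dr/dt = 8πr · 11
At r = 21: dS/dt = 1848π cm²/s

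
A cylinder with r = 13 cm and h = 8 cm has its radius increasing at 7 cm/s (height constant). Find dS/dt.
476π cm²/s

S = 2πrh + 2πr² (lateral + bases)
dS/dt = (2πh + 4πr)·dr/dt = (2π·8 + 4π·13)·7
= 476π cm²/s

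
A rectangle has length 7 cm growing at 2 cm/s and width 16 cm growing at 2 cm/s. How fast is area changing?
46 cm²/s

A = lw
dA/dt = w·dl/dt + l·dw/dt = 16·2 + 7·2 = 46 cm²/s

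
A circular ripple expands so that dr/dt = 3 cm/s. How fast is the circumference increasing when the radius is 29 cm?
6π cm/s

C = 2πr
dC/dt = 2π · dr/dt = 2π · 3 = 6π cm/s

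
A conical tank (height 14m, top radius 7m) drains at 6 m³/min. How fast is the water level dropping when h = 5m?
24/(25π) ≈ 0.3056 m/min

r/h = 7/14, so r = (1/2)h
V = (1/3)πr²h = (1/3)π((1/2)h)²h = (1/12)πh³
dV/dh = (1/4)πh²
dh/dt = (dV/dt)/(dV/dh) = -6/((1/4)π·5²) = -24/(25π) m/min
The level is dropping at 24/(25π) ≈ 0.3056 m/min.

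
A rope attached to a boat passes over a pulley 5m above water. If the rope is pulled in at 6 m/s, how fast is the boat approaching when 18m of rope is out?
108√299/299 ≈ 6.246 m/s

rope² = x² + 5²
x = √(18² - 5²) = √299
dx/dt = (rope/x) · d(rope)/dt = (18/√299) · (-6) = -108√299/299 m/s
The boat approaches at 108√299/299 ≈ 6.246 m/s.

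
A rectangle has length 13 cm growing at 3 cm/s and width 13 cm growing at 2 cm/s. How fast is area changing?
65 cm²/s

A = lw
dA/dt = w·dl/dt + l·dw/dt = 13·3 + 13·2 = 65 cm²/s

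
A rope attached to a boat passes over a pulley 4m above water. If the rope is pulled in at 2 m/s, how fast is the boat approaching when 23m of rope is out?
46√57/171 ≈ 2.031 m/s

rope² = x² + 4²
x = √(23² - 4²) = 3√57
dx/dt = (rope/x) · d(rope)/dt = (23/(3√57)) · (-2) = -46√57/171 m/s
The boat approaches at 46√57/171 ≈ 2.031 m/s.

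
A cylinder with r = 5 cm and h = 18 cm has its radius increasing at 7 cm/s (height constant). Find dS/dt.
392π cm²/s

S = 2πrh + 2πr² (lateral + bases)
dS/dt = (2πh + 4πr)·dr/dt = (2π·18 + 4π·5)·7
= 392π cm²/s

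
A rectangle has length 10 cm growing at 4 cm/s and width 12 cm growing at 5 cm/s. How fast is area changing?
98 cm²/s

A = lw
dA/dt = w·dl/dt + l·dw/dt = 12·4 + 10·5 = 98 cm²/s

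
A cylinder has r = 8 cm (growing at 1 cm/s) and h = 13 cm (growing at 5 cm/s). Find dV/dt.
528π cm³/s

V = πr²h
dV/dt = 2πrh·dr/dt + πr²·dh/dt
= 2π(8)(13)(1) + π(8)²(5)
= 528π cm³/s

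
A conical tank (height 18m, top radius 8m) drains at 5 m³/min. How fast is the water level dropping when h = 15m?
9/(80π) ≈ 0.03581 m/min

r/h = 8/18, so r = (4/9)h
V = (1/3)πr²h = (1/3)π((4/9)h)²h = (16/243)πh³
dV/dh = (16/81)πh²
dh/dt = (dV/dt)/(dV/dh) = -5/((16/81)π·15²) = -9/(80π) m/min
The level is dropping at 9/(80π) ≈ 0.03581 m/min.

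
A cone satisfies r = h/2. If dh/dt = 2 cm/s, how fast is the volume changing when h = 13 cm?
169π/2 cm³/s

V = (1/3)π(h/2)²h = πh³/12
dV/dt = πh²/4 · 2
At h = 13: dV/dt = 169π/2 cm³/s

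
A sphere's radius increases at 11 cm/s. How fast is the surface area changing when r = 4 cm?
352π cm²/s

S = 4πr²
dS/dt = dS/dr · dr/dt = 8πr · 11
At r = 4: dS/dt = 352π cm²/s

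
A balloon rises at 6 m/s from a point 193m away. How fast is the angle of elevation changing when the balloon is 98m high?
0.024716 rad/s

tan(θ) = y/193
sec²(θ) · dθ/dt = (1/193) · dy/dt
dθ/dt = cos²(θ)/193 · 6 = 193/(193² + 98²) · 6
dθ/dt = 0.024716 rad/s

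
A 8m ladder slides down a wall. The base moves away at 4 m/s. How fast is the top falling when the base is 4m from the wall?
4√3/3 ≈ 2.309 m/s

x² + y² = 8²
2x·dx/dt + 2y·dy/dt = 0
dy/dt = -x/y · dx/dt = -4/(4√3) · 4 = -4√3/3 m/s
The top is descending at 4√3/3 ≈ 2.309 m/s.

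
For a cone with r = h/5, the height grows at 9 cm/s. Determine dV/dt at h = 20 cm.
144π cm³/s

V = (1/3)π(h/5)²h = πh³/75
dV/dt = πh²/25 · 9
At h = 20: dV/dt = 144π cm³/s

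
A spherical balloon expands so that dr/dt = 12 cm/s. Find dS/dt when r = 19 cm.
1824π cm²/s

S = 4πr²
dS/dt = dS/dr · dr/dt = 8πr · 12
At r = 19: dS/dt = 1824π cm²/s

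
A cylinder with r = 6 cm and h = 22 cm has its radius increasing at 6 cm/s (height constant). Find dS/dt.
408π cm²/s

S = 2πrh + 2πr² (lateral + bases)
dS/dt = (2πh + 4πr)·dr/dt = (2π·22 + 4π·6)·6
= 408π cm²/s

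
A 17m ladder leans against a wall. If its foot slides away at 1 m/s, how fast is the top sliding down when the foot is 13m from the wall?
13√30/60 ≈ 1.187 m/s

x² + y² = 17²
2x·dx/dt + 2y·dy/dt = 0
dy/dt = -x/y · dx/dt = -13/(2√30) · 1 = -13√30/60 m/s
The top is descending at 13√30/60 ≈ 1.187 m/s.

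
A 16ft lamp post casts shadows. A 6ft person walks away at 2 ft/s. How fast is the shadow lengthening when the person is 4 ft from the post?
6/5 ft/s

By similar triangles: 16/(x+s) = 6/s
Solving: s = 6x/10
ds/dt = 6/10 · dx/dt = 3/5 · 2 = 6/5 ft/s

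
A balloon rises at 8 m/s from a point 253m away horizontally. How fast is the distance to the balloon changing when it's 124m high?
992√79385/79385 ≈ 3.521 m/s

z² = 253² + y²
z = √(253² + 124²) = √79385
dz/dt = y/z · dy/dt = 124/√79385 · 8 = 992√79385/79385 ≈ 3.521 m/s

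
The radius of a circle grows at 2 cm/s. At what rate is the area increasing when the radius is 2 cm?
8π cm²/s

A = πr²
dA/dt = 2πr · dr/dt = 2π(2)(2) = 8π cm²/s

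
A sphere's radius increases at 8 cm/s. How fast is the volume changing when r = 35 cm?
39200π cm³/s

V = (4/3)πr³
dV/dt = dV/dr · dr/dt = 4πr² · 8
At r = 35: dV/dt = 39200π cm³/s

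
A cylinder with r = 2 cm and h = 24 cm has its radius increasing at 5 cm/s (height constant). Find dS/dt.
280π cm²/s

S = 2πrh + 2πr² (lateral + bases)
dS/dt = (2πh + 4πr)·dr/dt = (2π·24 + 4π·2)·5
= 280π cm²/s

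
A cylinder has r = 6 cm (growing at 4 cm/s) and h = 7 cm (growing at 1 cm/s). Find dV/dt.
372π cm³/s

V = πr²h
dV/dt = 2πrh·dr/dt + πr²·dh/dt
= 2π(6)(7)(4) + π(6)²(1)
= 372π cm³/s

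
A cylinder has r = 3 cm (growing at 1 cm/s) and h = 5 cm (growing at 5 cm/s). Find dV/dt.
75π cm³/s

V = πr²h
dV/dt = 2πrh·dr/dt + πr²·dh/dt
= 2π(3)(5)(1) + π(3)²(5)
= 75π cm³/s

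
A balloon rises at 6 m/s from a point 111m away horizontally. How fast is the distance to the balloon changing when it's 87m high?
87√2210/1105 ≈ 3.701 m/s

z² = 111² + y²
z = √(111² + 87²) = 3√2210
dz/dt = y/z · dy/dt = 87/(3√2210) · 6 = 87√2210/1105 ≈ 3.701 m/s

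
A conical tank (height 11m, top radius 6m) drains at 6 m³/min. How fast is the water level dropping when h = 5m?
121/(150π) ≈ 0.2568 m/min

r/h = 6/11, so r = (6/11)h
V = (1/3)πr²h = (1/3)π((6/11)h)²h = (12/121)πh³
dV/dh = (36/121)πh²
dh/dt = (dV/dt)/(dV/dh) = -6/((36/121)π·5²) = -121/(150π) m/min
The level is dropping at 121/(150π) ≈ 0.2568 m/min.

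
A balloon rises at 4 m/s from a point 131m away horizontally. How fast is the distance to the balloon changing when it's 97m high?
194√26570/13285 ≈ 2.38 m/s

z² = 131² + y²
z = √(131² + 97²) = √26570
dz/dt = y/z · dy/dt = 97/√26570 · 4 = 194√26570/13285 ≈ 2.38 m/s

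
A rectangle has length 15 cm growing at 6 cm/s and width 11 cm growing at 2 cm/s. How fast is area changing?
96 cm²/s

A = lw
dA/dt = w·dl/dt + l·dw/dt = 11·6 + 15·2 = 96 cm²/s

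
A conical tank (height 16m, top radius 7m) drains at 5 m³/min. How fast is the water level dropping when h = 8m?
20/(49π) ≈ 0.1299 m/min

r/h = 7/16, so r = (7/16)h
V = (1/3)πr²h = (1/3)π((7/16)h)²h = (49/768)πh³
dV/dh = (49/256)πh²
dh/dt = (dV/dt)/(dV/dh) = -5/((49/256)π·8²) = -20/(49π) m/min
The level is dropping at 20/(49π) ≈ 0.1299 m/min.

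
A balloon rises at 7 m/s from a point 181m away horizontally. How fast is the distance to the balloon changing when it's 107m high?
749√44210/44210 ≈ 3.562 m/s

z² = 181² + y²
z = √(181² + 107²) = √44210
dz/dt = y/z · dy/dt = 107/√44210 · 7 = 749√44210/44210 ≈ 3.562 m/s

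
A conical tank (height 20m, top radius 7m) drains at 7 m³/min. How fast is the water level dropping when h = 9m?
400/(567π) ≈ 0.2246 m/min

r/h = 7/20, so r = (7/20)h
V = (1/3)πr²h = (1/3)π((7/20)h)²h = (49/1200)πh³
dV/dh = (49/400)πh²
dh/dt = (dV/dt)/(dV/dh) = -7/((49/400)π·9²) = -400/(567π) m/min
The level is dropping at 400/(567π) ≈ 0.2246 m/min.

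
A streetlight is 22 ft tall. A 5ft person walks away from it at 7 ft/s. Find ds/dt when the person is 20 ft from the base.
35/17 ft/s

By similar triangles: 22/(x+s) = 5/s
Solving: s = 5x/17
ds/dt = 5/17 · dx/dt = 5/17 · 7 = 35/17 ft/s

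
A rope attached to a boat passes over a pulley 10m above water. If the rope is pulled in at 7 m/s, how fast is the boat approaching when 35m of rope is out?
49√5/15 ≈ 7.304 m/s

rope² = x² + 10²
x = √(35² - 10²) = 15√5
dx/dt = (rope/x) · d(rope)/dt = (35/(15√5)) · (-7) = -49√5/15 m/s
The boat approaches at 49√5/15 ≈ 7.304 m/s.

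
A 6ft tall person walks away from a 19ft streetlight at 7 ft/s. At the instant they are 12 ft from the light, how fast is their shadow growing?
42/13 ft/s

By similar triangles: 19/(x+s) = 6/s
Solving: s = 6x/13
ds/dt = 6/13 · dx/dt = 6/13 · 7 = 42/13 ft/s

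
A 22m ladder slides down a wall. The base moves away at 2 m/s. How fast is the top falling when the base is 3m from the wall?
6√19/95 ≈ 0.2753 m/s

x² + y² = 22²
2x·dx/dt + 2y·dy/dt = 0
dy/dt = -x/y · dx/dt = -3/(5√19) · 2 = -6√19/95 m/s
The top is descending at 6√19/95 ≈ 0.2753 m/s.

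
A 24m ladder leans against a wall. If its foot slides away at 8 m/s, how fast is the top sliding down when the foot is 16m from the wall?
16√5/5 ≈ 7.155 m/s

x² + y² = 24²
2x·dx/dt + 2y·dy/dt = 0
dy/dt = -x/y · dx/dt = -16/(8√5) · 8 = -16√5/5 m/s
The top is descending at 16√5/5 ≈ 7.155 m/s.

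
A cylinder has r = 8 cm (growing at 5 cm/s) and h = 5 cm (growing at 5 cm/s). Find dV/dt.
720π cm³/s

V = πr²h
dV/dt = 2πrh·dr/dt + πr²·dh/dt
= 2π(8)(5)(5) + π(8)²(5)
= 720π cm³/s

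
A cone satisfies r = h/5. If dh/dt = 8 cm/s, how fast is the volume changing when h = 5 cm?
8π cm³/s

V = (1/3)π(h/5)²h = πh³/75
dV/dt = πh²/25 · 8
At h = 5: dV/dt = 8π cm³/s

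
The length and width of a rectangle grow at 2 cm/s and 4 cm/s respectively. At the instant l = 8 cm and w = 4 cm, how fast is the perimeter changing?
12 cm/s

P = 2(l + w)
dP/dt = 2(dl/dt + dw/dt) = 2(2 + 4) = 12 cm/s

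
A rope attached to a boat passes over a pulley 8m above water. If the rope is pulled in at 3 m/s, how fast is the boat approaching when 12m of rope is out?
9√5/5 ≈ 4.025 m/s

rope² = x² + 8²
x = √(12² - 8²) = 4√5
dx/dt = (rope/x) · d(rope)/dt = (12/(4√5)) · (-3) = -9√5/5 m/s
The boat approaches at 9√5/5 ≈ 4.025 m/s.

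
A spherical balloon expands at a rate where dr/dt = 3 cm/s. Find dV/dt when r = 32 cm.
12288π cm³/s

V = (4/3)πr³
dV/dt = dV/dr · dr/dt = 4πr² · 3
At r = 32: dV/dt = 12288π cm³/s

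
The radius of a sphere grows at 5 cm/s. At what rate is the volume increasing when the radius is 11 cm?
2420π cm³/s

V = (4/3)πr³
dV/dt = dV/dr · dr/dt = 4πr² · 5
At r = 11: dV/dt = 2420π cm³/s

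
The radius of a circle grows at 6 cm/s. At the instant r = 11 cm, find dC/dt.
12π cm/s

C = 2πr
dC/dt = 2π · dr/dt = 2π · 6 = 12π cm/s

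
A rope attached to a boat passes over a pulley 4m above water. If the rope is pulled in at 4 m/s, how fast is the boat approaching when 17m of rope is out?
68√273/273 ≈ 4.116 m/s

rope² = x² + 4²
x = √(17² - 4²) = √273
dx/dt = (rope/x) · d(rope)/dt = (17/√273) · (-4) = -68√273/273 m/s
The boat approaches at 68√273/273 ≈ 4.116 m/s.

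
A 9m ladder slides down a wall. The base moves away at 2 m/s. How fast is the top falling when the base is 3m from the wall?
√2/2 ≈ 0.7071 m/s

x² + y² = 9²
2x·dx/dt + 2y·dy/dt = 0
dy/dt = -x/y · dx/dt = -3/(6√2) · 2 = -√2/2 m/s
The top is descending at √2/2 ≈ 0.7071 m/s.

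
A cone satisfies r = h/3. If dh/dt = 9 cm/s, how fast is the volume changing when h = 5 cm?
25π cm³/s

V = (1/3)π(h/3)²h = πh³/27
dV/dt = πh²/9 · 9
At h = 5: dV/dt = 25π cm³/s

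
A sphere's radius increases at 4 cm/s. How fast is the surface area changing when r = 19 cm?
608π cm²/s

S = 4πr²
dS/dt = dS/dr · dr/dt = 8πr · 4
At r = 19: dS/dt = 608π cm²/s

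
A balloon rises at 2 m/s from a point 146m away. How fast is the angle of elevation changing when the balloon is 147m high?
0.006803 rad/s

tan(θ) = y/146
sec²(θ) · dθ/dt = (1/146) · dy/dt
dθ/dt = cos²(θ)/146 · 2 = 146/(146² + 147²) · 2
dθ/dt = 0.006803 rad/s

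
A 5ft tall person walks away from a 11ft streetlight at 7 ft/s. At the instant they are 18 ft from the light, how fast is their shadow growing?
35/6 ft/s

By similar triangles: 11/(x+s) = 5/s
Solving: s = 5x/6
ds/dt = 5/6 · dx/dt = 5/6 · 7 = 35/6 ft/s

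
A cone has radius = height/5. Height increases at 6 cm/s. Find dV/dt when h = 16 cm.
1536π/25 cm³/s

V = (1/3)π(h/5)²h = πh³/75
dV/dt = πh²/25 · 6
At h = 16: dV/dt = 1536π/25 cm³/s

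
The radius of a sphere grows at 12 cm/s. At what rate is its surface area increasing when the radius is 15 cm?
1440π cm²/s

S = 4πr²
dS/dt = dS/dr · dr/dt = 8πr · 12
At r = 15: dS/dt = 1440π cm²/s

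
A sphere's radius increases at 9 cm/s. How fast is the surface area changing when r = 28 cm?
2016π cm²/s

S = 4πr²
dS/dt = dS/dr · dr/dt = 8πr · 9
At r = 28: dS/dt = 2016π cm²/s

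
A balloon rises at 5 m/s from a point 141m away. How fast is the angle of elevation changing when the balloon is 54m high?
0.030925 rad/s

tan(θ) = y/141
sec²(θ) · dθ/dt = (1/141) · dy/dt
dθ/dt = cos²(θ)/141 · 5 = 141/(141² + 54²) · 5
dθ/dt = 0.030925 rad/s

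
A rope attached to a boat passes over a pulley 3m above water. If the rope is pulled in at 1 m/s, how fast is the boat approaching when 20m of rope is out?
20√391/391 ≈ 1.011 m/s

rope² = x² + 3²
x = √(20² - 3²) = √391
dx/dt = (rope/x) · d(rope)/dt = (20/√391) · (-1) = -20√391/391 m/s
The boat approaches at 20√391/391 ≈ 1.011 m/s.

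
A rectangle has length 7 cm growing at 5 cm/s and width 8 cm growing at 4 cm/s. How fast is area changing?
68 cm²/s

A = lw
dA/dt = w·dl/dt + l·dw/dt = 8·5 + 7·4 = 68 cm²/s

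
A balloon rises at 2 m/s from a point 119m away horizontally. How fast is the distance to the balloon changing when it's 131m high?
131√31322/15661 ≈ 1.48 m/s

z² = 119² + y²
z = √(119² + 131²) = √31322
dz/dt = y/z · dy/dt = 131/√31322 · 2 = 131√31322/15661 ≈ 1.48 m/s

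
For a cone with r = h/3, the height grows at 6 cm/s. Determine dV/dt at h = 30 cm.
600π cm³/s

V = (1/3)π(h/3)²h = πh³/27
dV/dt = πh²/9 · 6
At h = 30: dV/dt = 600π cm³/s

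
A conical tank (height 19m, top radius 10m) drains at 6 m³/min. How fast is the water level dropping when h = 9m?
361/(1350π) ≈ 0.08512 m/min

r/h = 10/19, so r = (10/19)h
V = (1/3)πr²h = (1/3)π((10/19)h)²h = (100/1083)πh³
dV/dh = (100/361)πh²
dh/dt = (dV/dt)/(dV/dh) = -6/((100/361)π·9²) = -361/(1350π) m/min
The level is dropping at 361/(1350π) ≈ 0.08512 m/min.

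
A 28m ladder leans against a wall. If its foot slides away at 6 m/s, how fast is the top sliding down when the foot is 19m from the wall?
38√47/47 ≈ 5.543 m/s

x² + y² = 28²
2x·dx/dt + 2y·dy/dt = 0
dy/dt = -x/y · dx/dt = -19/(3√47) · 6 = -38√47/47 m/s
The top is descending at 38√47/47 ≈ 5.543 m/s.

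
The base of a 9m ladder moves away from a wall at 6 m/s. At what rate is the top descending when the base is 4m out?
24√65/65 ≈ 2.977 m/s

x² + y² = 9²
2x·dx/dt + 2y·dy/dt = 0
dy/dt = -x/y · dx/dt = -4/√65 · 6 = -24√65/65 m/s
The top is descending at 24√65/65 ≈ 2.977 m/s.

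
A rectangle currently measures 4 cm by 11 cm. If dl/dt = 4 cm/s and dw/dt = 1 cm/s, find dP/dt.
10 cm/s

P = 2(l + w)
dP/dt = 2(dl/dt + dw/dt) = 2(4 + 1) = 10 cm/s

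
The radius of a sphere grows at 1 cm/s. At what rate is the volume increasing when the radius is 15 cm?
900π cm³/s

V = (4/3)πr³
dV/dt = dV/dr · dr/dt = 4πr² · 1
At r = 15: dV/dt = 900π cm³/s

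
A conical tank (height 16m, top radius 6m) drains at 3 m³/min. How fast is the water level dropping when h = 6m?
16/(27π) ≈ 0.1886 m/min

r/h = 6/16, so r = (3/8)h
V = (1/3)πr²h = (1/3)π((3/8)h)²h = (3/64)πh³
dV/dh = (9/64)πh²
dh/dt = (dV/dt)/(dV/dh) = -3/((9/64)π·6²) = -16/(27π) m/min
The level is dropping at 16/(27π) ≈ 0.1886 m/min.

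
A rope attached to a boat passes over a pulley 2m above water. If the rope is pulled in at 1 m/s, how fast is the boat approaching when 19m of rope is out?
19√357/357 ≈ 1.006 m/s

rope² = x² + 2²
x = √(19² - 2²) = √357
dx/dt = (rope/x) · d(rope)/dt = (19/√357) · (-1) = -19√357/357 m/s
The boat approaches at 19√357/357 ≈ 1.006 m/s.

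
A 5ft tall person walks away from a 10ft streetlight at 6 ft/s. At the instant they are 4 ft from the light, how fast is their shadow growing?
6 ft/s

By similar triangles: 10/(x+s) = 5/s
Solving: s = 5x/5
ds/dt = 5/5 · dx/dt = 1 · 6 = 6 ft/s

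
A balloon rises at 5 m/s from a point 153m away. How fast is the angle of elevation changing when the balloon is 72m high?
0.026755 rad/s

tan(θ) = y/153
sec²(θ) · dθ/dt = (1/153) · dy/dt
dθ/dt = cos²(θ)/153 · 5 = 153/(153² + 72²) · 5
dθ/dt = 0.026755 rad/s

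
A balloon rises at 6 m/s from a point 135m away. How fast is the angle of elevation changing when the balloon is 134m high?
0.022387 rad/s

tan(θ) = y/135
sec²(θ) · dθ/dt = (1/135) · dy/dt
dθ/dt = cos²(θ)/135 · 6 = 135/(135² + 134²) · 6
dθ/dt = 0.022387 rad/s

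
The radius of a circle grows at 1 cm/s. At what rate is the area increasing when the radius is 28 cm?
56π cm²/s

A = πr²
dA/dt = 2πr · dr/dt = 2π(28)(1) = 56π cm²/s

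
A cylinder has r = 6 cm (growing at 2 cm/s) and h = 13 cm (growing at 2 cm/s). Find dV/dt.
384π cm³/s

V = πr²h
dV/dt = 2πrh·dr/dt + πr²·dh/dt
= 2π(6)(13)(2) + π(6)²(2)
= 384π cm³/s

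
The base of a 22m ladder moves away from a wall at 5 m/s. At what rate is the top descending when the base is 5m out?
25√51/153 ≈ 1.167 m/s

x² + y² = 22²
2x·dx/dt + 2y·dy/dt = 0
dy/dt = -x/y · dx/dt = -5/(3√51) · 5 = -25√51/153 m/s
The top is descending at 25√51/153 ≈ 1.167 m/s.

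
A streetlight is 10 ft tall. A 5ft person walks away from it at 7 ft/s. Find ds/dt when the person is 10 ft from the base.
7 ft/s

By similar triangles: 10/(x+s) = 5/s
Solving: s = 5x/5
ds/dt = 5/5 · dx/dt = 1 · 7 = 7 ft/s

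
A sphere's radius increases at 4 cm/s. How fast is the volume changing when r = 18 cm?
5184π cm³/s

V = (4/3)πr³
dV/dt = dV/dr · dr/dt = 4πr² · 4
At r = 18: dV/dt = 5184π cm³/s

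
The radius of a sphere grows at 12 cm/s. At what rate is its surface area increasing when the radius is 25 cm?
2400π cm²/s

S = 4πr²
dS/dt = dS/dr · dr/dt = 8πr · 12
At r = 25: dS/dt = 2400π cm²/s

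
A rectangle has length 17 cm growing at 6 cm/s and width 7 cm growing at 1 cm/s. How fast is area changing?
59 cm²/s

A = lw
dA/dt = w·dl/dt + l·dw/dt = 7·6 + 17·1 = 59 cm²/s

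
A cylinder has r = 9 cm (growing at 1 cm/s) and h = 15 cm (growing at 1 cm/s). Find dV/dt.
351π cm³/s

V = πr²h
dV/dt = 2πrh·dr/dt + πr²·dh/dt
= 2π(9)(15)(1) + π(9)²(1)
= 351π cm³/s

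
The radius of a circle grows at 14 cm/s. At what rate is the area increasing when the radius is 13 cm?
364π cm²/s

A = πr²
dA/dt = 2πr · dr/dt = 2π(13)(14) = 364π cm²/s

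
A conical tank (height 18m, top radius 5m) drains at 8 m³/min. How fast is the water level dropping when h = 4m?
162/(25π) ≈ 2.063 m/min

r/h = 5/18, so r = (5/18)h
V = (1/3)πr²h = (1/3)π((5/18)h)²h = (25/972)πh³
dV/dh = (25/324)πh²
dh/dt = (dV/dt)/(dV/dh) = -8/((25/324)π·4²) = -162/(25π) m/min
The level is dropping at 162/(25π) ≈ 2.063 m/min.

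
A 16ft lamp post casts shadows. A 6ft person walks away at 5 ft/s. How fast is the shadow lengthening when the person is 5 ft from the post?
3 ft/s

By similar triangles: 16/(x+s) = 6/s
Solving: s = 6x/10
ds/dt = 6/10 · dx/dt = 3/5 · 5 = 3 ft/s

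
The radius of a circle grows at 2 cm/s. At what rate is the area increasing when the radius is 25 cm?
100π cm²/s

A = πr²
dA/dt = 2πr · dr/dt = 2π(25)(2) = 100π cm²/s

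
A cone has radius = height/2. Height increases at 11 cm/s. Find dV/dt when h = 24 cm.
1584π cm³/s

V = (1/3)π(h/2)²h = πh³/12
dV/dt = πh²/4 · 11
At h = 24: dV/dt = 1584π cm³/s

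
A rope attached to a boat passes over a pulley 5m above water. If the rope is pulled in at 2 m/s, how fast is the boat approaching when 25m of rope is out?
5√6/6 ≈ 2.041 m/s

rope² = x² + 5²
x = √(25² - 5²) = 10√6
dx/dt = (rope/x) · d(rope)/dt = (25/(10√6)) · (-2) = -5√6/6 m/s
The boat approaches at 5√6/6 ≈ 2.041 m/s.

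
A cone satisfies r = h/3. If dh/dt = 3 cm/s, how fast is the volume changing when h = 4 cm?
16π/3 cm³/s

V = (1/3)π(h/3)²h = πh³/27
dV/dt = πh²/9 · 3
At h = 4: dV/dt = 16π/3 cm³/s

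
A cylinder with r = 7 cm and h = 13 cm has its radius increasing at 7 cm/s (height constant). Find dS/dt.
378π cm²/s

S = 2πrh + 2πr² (lateral + bases)
dS/dt = (2πh + 4πr)·dr/dt = (2π·13 + 4π·7)·7
= 378π cm²/s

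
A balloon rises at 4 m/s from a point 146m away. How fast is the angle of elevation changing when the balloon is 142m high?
0.014079 rad/s

tan(θ) = y/146
sec²(θ) · dθ/dt = (1/146) · dy/dt
dθ/dt = cos²(θ)/146 · 4 = 146/(146² + 142²) · 4
dθ/dt = 0.014079 rad/s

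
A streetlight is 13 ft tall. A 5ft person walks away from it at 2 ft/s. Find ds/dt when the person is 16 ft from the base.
5/4 ft/s

By similar triangles: 13/(x+s) = 5/s
Solving: s = 5x/8
ds/dt = 5/8 · dx/dt = 5/8 · 2 = 5/4 ft/s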